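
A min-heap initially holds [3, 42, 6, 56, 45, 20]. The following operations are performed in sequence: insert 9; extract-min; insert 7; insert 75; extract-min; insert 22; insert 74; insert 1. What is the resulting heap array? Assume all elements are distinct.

insert 9:
  append 9 at index 6 → [3, 42, 6, 56, 45, 20, 9] (no swap needed)
extract-min → returns 3:
  remove root 3; move last element 9 to root → [9, 42, 6, 56, 45, 20]
  9 vs smaller child 6 at index 2, swap → [6, 42, 9, 56, 45, 20]
insert 7:
  append 7 at index 6 → [6, 42, 9, 56, 45, 20, 7]
  7 < parent 9 at index 2, swap → [6, 42, 7, 56, 45, 20, 9]
insert 75:
  append 75 at index 7 → [6, 42, 7, 56, 45, 20, 9, 75] (no swap needed)
extract-min → returns 6:
  remove root 6; move last element 75 to root → [75, 42, 7, 56, 45, 20, 9]
  75 vs smaller child 7 at index 2, swap → [7, 42, 75, 56, 45, 20, 9]
  75 vs smaller child 9 at index 6, swap → [7, 42, 9, 56, 45, 20, 75]
insert 22:
  append 22 at index 7 → [7, 42, 9, 56, 45, 20, 75, 22]
  22 < parent 56 at index 3, swap → [7, 42, 9, 22, 45, 20, 75, 56]
  22 < parent 42 at index 1, swap → [7, 22, 9, 42, 45, 20, 75, 56]
insert 74:
  append 74 at index 8 → [7, 22, 9, 42, 45, 20, 75, 56, 74] (no swap needed)
insert 1:
  append 1 at index 9 → [7, 22, 9, 42, 45, 20, 75, 56, 74, 1]
  1 < parent 45 at index 4, swap → [7, 22, 9, 42, 1, 20, 75, 56, 74, 45]
  1 < parent 22 at index 1, swap → [7, 1, 9, 42, 22, 20, 75, 56, 74, 45]
  1 < parent 7 at index 0, swap → [1, 7, 9, 42, 22, 20, 75, 56, 74, 45]

[1, 7, 9, 42, 22, 20, 75, 56, 74, 45]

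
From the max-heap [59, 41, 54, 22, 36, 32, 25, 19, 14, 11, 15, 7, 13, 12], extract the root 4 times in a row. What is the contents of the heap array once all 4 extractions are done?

[32, 22, 25, 19, 15, 13, 12, 7, 14, 11]

extract-max #1 returns 59:
  remove root 59; move last element 12 to root → [12, 41, 54, 22, 36, 32, 25, 19, 14, 11, 15, 7, 13]
  12 vs larger child 54 at index 2, swap → [54, 41, 12, 22, 36, 32, 25, 19, 14, 11, 15, 7, 13]
  12 vs larger child 32 at index 5, swap → [54, 41, 32, 22, 36, 12, 25, 19, 14, 11, 15, 7, 13]
  12 vs larger child 13 at index 12, swap → [54, 41, 32, 22, 36, 13, 25, 19, 14, 11, 15, 7, 12]
extract-max #2 returns 54:
  remove root 54; move last element 12 to root → [12, 41, 32, 22, 36, 13, 25, 19, 14, 11, 15, 7]
  12 vs larger child 41 at index 1, swap → [41, 12, 32, 22, 36, 13, 25, 19, 14, 11, 15, 7]
  12 vs larger child 36 at index 4, swap → [41, 36, 32, 22, 12, 13, 25, 19, 14, 11, 15, 7]
  12 vs larger child 15 at index 10, swap → [41, 36, 32, 22, 15, 13, 25, 19, 14, 11, 12, 7]
extract-max #3 returns 41:
  remove root 41; move last element 7 to root → [7, 36, 32, 22, 15, 13, 25, 19, 14, 11, 12]
  7 vs larger child 36 at index 1, swap → [36, 7, 32, 22, 15, 13, 25, 19, 14, 11, 12]
  7 vs larger child 22 at index 3, swap → [36, 22, 32, 7, 15, 13, 25, 19, 14, 11, 12]
  7 vs larger child 19 at index 7, swap → [36, 22, 32, 19, 15, 13, 25, 7, 14, 11, 12]
extract-max #4 returns 36:
  remove root 36; move last element 12 to root → [12, 22, 32, 19, 15, 13, 25, 7, 14, 11]
  12 vs larger child 32 at index 2, swap → [32, 22, 12, 19, 15, 13, 25, 7, 14, 11]
  12 vs larger child 25 at index 6, swap → [32, 22, 25, 19, 15, 13, 12, 7, 14, 11]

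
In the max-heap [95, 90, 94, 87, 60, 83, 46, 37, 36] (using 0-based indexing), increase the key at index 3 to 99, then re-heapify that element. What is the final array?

[99, 95, 94, 90, 60, 83, 46, 37, 36]

set index 3 from 87 to 99 → [95, 90, 94, 99, 60, 83, 46, 37, 36]
99 > parent 90 at index 1, swap → [95, 99, 94, 90, 60, 83, 46, 37, 36]
99 > parent 95 at index 0, swap → [99, 95, 94, 90, 60, 83, 46, 37, 36]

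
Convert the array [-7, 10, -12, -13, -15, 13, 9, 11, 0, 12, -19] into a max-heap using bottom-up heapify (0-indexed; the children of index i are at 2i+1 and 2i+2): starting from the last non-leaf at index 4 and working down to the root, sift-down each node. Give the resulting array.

[13, 12, 9, 11, 10, -12, -7, -13, 0, -15, -19]

sift down from index 4:
  -15 vs larger child 12 at index 9, swap → [-7, 10, -12, -13, 12, 13, 9, 11, 0, -15, -19]
sift down from index 3:
  -13 vs larger child 11 at index 7, swap → [-7, 10, -12, 11, 12, 13, 9, -13, 0, -15, -19]
sift down from index 2:
  -12 vs larger child 13 at index 5, swap → [-7, 10, 13, 11, 12, -12, 9, -13, 0, -15, -19]
sift down from index 1:
  10 vs larger child 12 at index 4, swap → [-7, 12, 13, 11, 10, -12, 9, -13, 0, -15, -19]
sift down from index 0:
  -7 vs larger child 13 at index 2, swap → [13, 12, -7, 11, 10, -12, 9, -13, 0, -15, -19]
  -7 vs larger child 9 at index 6, swap → [13, 12, 9, 11, 10, -12, -7, -13, 0, -15, -19]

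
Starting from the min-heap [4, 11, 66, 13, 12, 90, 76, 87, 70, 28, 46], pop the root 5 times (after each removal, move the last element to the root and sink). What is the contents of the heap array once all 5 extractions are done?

[46, 70, 66, 87, 76, 90]

extract-min #1 returns 4:
  remove root 4; move last element 46 to root → [46, 11, 66, 13, 12, 90, 76, 87, 70, 28]
  46 vs smaller child 11 at index 1, swap → [11, 46, 66, 13, 12, 90, 76, 87, 70, 28]
  46 vs smaller child 12 at index 4, swap → [11, 12, 66, 13, 46, 90, 76, 87, 70, 28]
  46 vs only child 28 at index 9, swap → [11, 12, 66, 13, 28, 90, 76, 87, 70, 46]
extract-min #2 returns 11:
  remove root 11; move last element 46 to root → [46, 12, 66, 13, 28, 90, 76, 87, 70]
  46 vs smaller child 12 at index 1, swap → [12, 46, 66, 13, 28, 90, 76, 87, 70]
  46 vs smaller child 13 at index 3, swap → [12, 13, 66, 46, 28, 90, 76, 87, 70]
extract-min #3 returns 12:
  remove root 12; move last element 70 to root → [70, 13, 66, 46, 28, 90, 76, 87]
  70 vs smaller child 13 at index 1, swap → [13, 70, 66, 46, 28, 90, 76, 87]
  70 vs smaller child 28 at index 4, swap → [13, 28, 66, 46, 70, 90, 76, 87]
extract-min #4 returns 13:
  remove root 13; move last element 87 to root → [87, 28, 66, 46, 70, 90, 76]
  87 vs smaller child 28 at index 1, swap → [28, 87, 66, 46, 70, 90, 76]
  87 vs smaller child 46 at index 3, swap → [28, 46, 66, 87, 70, 90, 76]
extract-min #5 returns 28:
  remove root 28; move last element 76 to root → [76, 46, 66, 87, 70, 90]
  76 vs smaller child 46 at index 1, swap → [46, 76, 66, 87, 70, 90]
  76 vs smaller child 70 at index 4, swap → [46, 70, 66, 87, 76, 90]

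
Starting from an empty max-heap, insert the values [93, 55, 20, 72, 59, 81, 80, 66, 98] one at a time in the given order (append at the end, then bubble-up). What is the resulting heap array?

[98, 93, 81, 72, 59, 20, 80, 55, 66]

Insert 93:
  append 93 at index 0 → [93] (no swap needed)
Insert 55:
  append 55 at index 1 → [93, 55] (no swap needed)
Insert 20:
  append 20 at index 2 → [93, 55, 20] (no swap needed)
Insert 72:
  append 72 at index 3 → [93, 55, 20, 72]
  72 > parent 55 at index 1, swap → [93, 72, 20, 55]
Insert 59:
  append 59 at index 4 → [93, 72, 20, 55, 59] (no swap needed)
Insert 81:
  append 81 at index 5 → [93, 72, 20, 55, 59, 81]
  81 > parent 20 at index 2, swap → [93, 72, 81, 55, 59, 20]
Insert 80:
  append 80 at index 6 → [93, 72, 81, 55, 59, 20, 80] (no swap needed)
Insert 66:
  append 66 at index 7 → [93, 72, 81, 55, 59, 20, 80, 66]
  66 > parent 55 at index 3, swap → [93, 72, 81, 66, 59, 20, 80, 55]
Insert 98:
  append 98 at index 8 → [93, 72, 81, 66, 59, 20, 80, 55, 98]
  98 > parent 66 at index 3, swap → [93, 72, 81, 98, 59, 20, 80, 55, 66]
  98 > parent 72 at index 1, swap → [93, 98, 81, 72, 59, 20, 80, 55, 66]
  98 > parent 93 at index 0, swap → [98, 93, 81, 72, 59, 20, 80, 55, 66]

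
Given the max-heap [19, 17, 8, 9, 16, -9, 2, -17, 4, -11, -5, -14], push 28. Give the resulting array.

append 28 at index 12 → [19, 17, 8, 9, 16, -9, 2, -17, 4, -11, -5, -14, 28]
28 > parent -9 at index 5, swap → [19, 17, 8, 9, 16, 28, 2, -17, 4, -11, -5, -14, -9]
28 > parent 8 at index 2, swap → [19, 17, 28, 9, 16, 8, 2, -17, 4, -11, -5, -14, -9]
28 > parent 19 at index 0, swap → [28, 17, 19, 9, 16, 8, 2, -17, 4, -11, -5, -14, -9]

[28, 17, 19, 9, 16, 8, 2, -17, 4, -11, -5, -14, -9]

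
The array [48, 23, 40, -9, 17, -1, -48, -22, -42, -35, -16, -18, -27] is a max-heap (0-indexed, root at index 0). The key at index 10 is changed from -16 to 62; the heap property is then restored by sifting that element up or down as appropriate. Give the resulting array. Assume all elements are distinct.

[62, 48, 40, -9, 23, -1, -48, -22, -42, -35, 17, -18, -27]

set index 10 from -16 to 62 → [48, 23, 40, -9, 17, -1, -48, -22, -42, -35, 62, -18, -27]
62 > parent 17 at index 4, swap → [48, 23, 40, -9, 62, -1, -48, -22, -42, -35, 17, -18, -27]
62 > parent 23 at index 1, swap → [48, 62, 40, -9, 23, -1, -48, -22, -42, -35, 17, -18, -27]
62 > parent 48 at index 0, swap → [62, 48, 40, -9, 23, -1, -48, -22, -42, -35, 17, -18, -27]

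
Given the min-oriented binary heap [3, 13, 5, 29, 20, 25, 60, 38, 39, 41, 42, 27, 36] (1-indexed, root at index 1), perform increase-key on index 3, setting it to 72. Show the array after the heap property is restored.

[3, 13, 25, 29, 20, 27, 60, 38, 39, 41, 42, 72, 36]

set index 3 from 5 to 72 → [3, 13, 72, 29, 20, 25, 60, 38, 39, 41, 42, 27, 36]
72 vs smaller child 25 at index 6, swap → [3, 13, 25, 29, 20, 72, 60, 38, 39, 41, 42, 27, 36]
72 vs smaller child 27 at index 12, swap → [3, 13, 25, 29, 20, 27, 60, 38, 39, 41, 42, 72, 36]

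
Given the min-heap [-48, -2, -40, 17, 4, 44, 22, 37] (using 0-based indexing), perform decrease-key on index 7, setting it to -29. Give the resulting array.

[-48, -29, -40, -2, 4, 44, 22, 17]

set index 7 from 37 to -29 → [-48, -2, -40, 17, 4, 44, 22, -29]
-29 < parent 17 at index 3, swap → [-48, -2, -40, -29, 4, 44, 22, 17]
-29 < parent -2 at index 1, swap → [-48, -29, -40, -2, 4, 44, 22, 17]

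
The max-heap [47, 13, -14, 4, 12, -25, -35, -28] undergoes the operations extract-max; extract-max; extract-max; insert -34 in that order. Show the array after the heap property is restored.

extract-max → returns 47:
  remove root 47; move last element -28 to root → [-28, 13, -14, 4, 12, -25, -35]
  -28 vs larger child 13 at index 1, swap → [13, -28, -14, 4, 12, -25, -35]
  -28 vs larger child 12 at index 4, swap → [13, 12, -14, 4, -28, -25, -35]
extract-max → returns 13:
  remove root 13; move last element -35 to root → [-35, 12, -14, 4, -28, -25]
  -35 vs larger child 12 at index 1, swap → [12, -35, -14, 4, -28, -25]
  -35 vs larger child 4 at index 3, swap → [12, 4, -14, -35, -28, -25]
extract-max → returns 12:
  remove root 12; move last element -25 to root → [-25, 4, -14, -35, -28]
  -25 vs larger child 4 at index 1, swap → [4, -25, -14, -35, -28]
insert -34:
  append -34 at index 5 → [4, -25, -14, -35, -28, -34] (no swap needed)

[4, -25, -14, -35, -28, -34]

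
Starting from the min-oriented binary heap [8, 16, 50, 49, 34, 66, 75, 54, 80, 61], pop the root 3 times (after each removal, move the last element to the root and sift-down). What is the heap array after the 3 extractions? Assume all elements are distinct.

extract-min #1 returns 8:
  remove root 8; move last element 61 to root → [61, 16, 50, 49, 34, 66, 75, 54, 80]
  61 vs smaller child 16 at index 1, swap → [16, 61, 50, 49, 34, 66, 75, 54, 80]
  61 vs smaller child 34 at index 4, swap → [16, 34, 50, 49, 61, 66, 75, 54, 80]
extract-min #2 returns 16:
  remove root 16; move last element 80 to root → [80, 34, 50, 49, 61, 66, 75, 54]
  80 vs smaller child 34 at index 1, swap → [34, 80, 50, 49, 61, 66, 75, 54]
  80 vs smaller child 49 at index 3, swap → [34, 49, 50, 80, 61, 66, 75, 54]
  80 vs only child 54 at index 7, swap → [34, 49, 50, 54, 61, 66, 75, 80]
extract-min #3 returns 34:
  remove root 34; move last element 80 to root → [80, 49, 50, 54, 61, 66, 75]
  80 vs smaller child 49 at index 1, swap → [49, 80, 50, 54, 61, 66, 75]
  80 vs smaller child 54 at index 3, swap → [49, 54, 50, 80, 61, 66, 75]

[49, 54, 50, 80, 61, 66, 75]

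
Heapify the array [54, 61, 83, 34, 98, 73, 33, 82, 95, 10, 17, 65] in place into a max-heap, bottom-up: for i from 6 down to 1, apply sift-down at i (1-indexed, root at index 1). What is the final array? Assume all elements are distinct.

sift down from index 6: already satisfies heap property
sift down from index 5: already satisfies heap property
sift down from index 4:
  34 vs larger child 95 at index 9, swap → [54, 61, 83, 95, 98, 73, 33, 82, 34, 10, 17, 65]
sift down from index 3: already satisfies heap property
sift down from index 2:
  61 vs larger child 98 at index 5, swap → [54, 98, 83, 95, 61, 73, 33, 82, 34, 10, 17, 65]
sift down from index 1:
  54 vs larger child 98 at index 2, swap → [98, 54, 83, 95, 61, 73, 33, 82, 34, 10, 17, 65]
  54 vs larger child 95 at index 4, swap → [98, 95, 83, 54, 61, 73, 33, 82, 34, 10, 17, 65]
  54 vs larger child 82 at index 8, swap → [98, 95, 83, 82, 61, 73, 33, 54, 34, 10, 17, 65]

[98, 95, 83, 82, 61, 73, 33, 54, 34, 10, 17, 65]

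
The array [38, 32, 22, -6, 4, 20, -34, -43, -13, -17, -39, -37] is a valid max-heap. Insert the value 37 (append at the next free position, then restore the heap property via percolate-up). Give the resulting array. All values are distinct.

append 37 at index 12 → [38, 32, 22, -6, 4, 20, -34, -43, -13, -17, -39, -37, 37]
37 > parent 20 at index 5, swap → [38, 32, 22, -6, 4, 37, -34, -43, -13, -17, -39, -37, 20]
37 > parent 22 at index 2, swap → [38, 32, 37, -6, 4, 22, -34, -43, -13, -17, -39, -37, 20]

[38, 32, 37, -6, 4, 22, -34, -43, -13, -17, -39, -37, 20]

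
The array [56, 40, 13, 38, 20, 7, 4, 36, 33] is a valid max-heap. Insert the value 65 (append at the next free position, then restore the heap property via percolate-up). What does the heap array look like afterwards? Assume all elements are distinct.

append 65 at index 9 → [56, 40, 13, 38, 20, 7, 4, 36, 33, 65]
65 > parent 20 at index 4, swap → [56, 40, 13, 38, 65, 7, 4, 36, 33, 20]
65 > parent 40 at index 1, swap → [56, 65, 13, 38, 40, 7, 4, 36, 33, 20]
65 > parent 56 at index 0, swap → [65, 56, 13, 38, 40, 7, 4, 36, 33, 20]

[65, 56, 13, 38, 40, 7, 4, 36, 33, 20]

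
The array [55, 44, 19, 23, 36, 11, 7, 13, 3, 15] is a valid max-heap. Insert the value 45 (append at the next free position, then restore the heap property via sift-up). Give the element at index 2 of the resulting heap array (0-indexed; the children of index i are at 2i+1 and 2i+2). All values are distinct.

append 45 at index 10 → [55, 44, 19, 23, 36, 11, 7, 13, 3, 15, 45]
45 > parent 36 at index 4, swap → [55, 44, 19, 23, 45, 11, 7, 13, 3, 15, 36]
45 > parent 44 at index 1, swap → [55, 45, 19, 23, 44, 11, 7, 13, 3, 15, 36]
resulting array: [55, 45, 19, 23, 44, 11, 7, 13, 3, 15, 36]

19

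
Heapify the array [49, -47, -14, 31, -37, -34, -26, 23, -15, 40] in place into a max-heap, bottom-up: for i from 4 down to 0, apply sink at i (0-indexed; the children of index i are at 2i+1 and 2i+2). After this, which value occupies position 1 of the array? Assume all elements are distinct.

sift down from index 4:
  -37 vs only child 40 at index 9, swap → [49, -47, -14, 31, 40, -34, -26, 23, -15, -37]
sift down from index 3: already satisfies heap property
sift down from index 2: already satisfies heap property
sift down from index 1:
  -47 vs larger child 40 at index 4, swap → [49, 40, -14, 31, -47, -34, -26, 23, -15, -37]
  -47 vs only child -37 at index 9, swap → [49, 40, -14, 31, -37, -34, -26, 23, -15, -47]
sift down from index 0: already satisfies heap property
resulting array: [49, 40, -14, 31, -37, -34, -26, 23, -15, -47]

40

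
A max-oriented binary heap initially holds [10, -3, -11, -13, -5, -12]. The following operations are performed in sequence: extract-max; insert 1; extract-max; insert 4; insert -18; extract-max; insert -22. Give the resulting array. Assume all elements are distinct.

[-3, -5, -11, -13, -12, -18, -22]

extract-max → returns 10:
  remove root 10; move last element -12 to root → [-12, -3, -11, -13, -5]
  -12 vs larger child -3 at index 1, swap → [-3, -12, -11, -13, -5]
  -12 vs larger child -5 at index 4, swap → [-3, -5, -11, -13, -12]
insert 1:
  append 1 at index 5 → [-3, -5, -11, -13, -12, 1]
  1 > parent -11 at index 2, swap → [-3, -5, 1, -13, -12, -11]
  1 > parent -3 at index 0, swap → [1, -5, -3, -13, -12, -11]
extract-max → returns 1:
  remove root 1; move last element -11 to root → [-11, -5, -3, -13, -12]
  -11 vs larger child -3 at index 2, swap → [-3, -5, -11, -13, -12]
insert 4:
  append 4 at index 5 → [-3, -5, -11, -13, -12, 4]
  4 > parent -11 at index 2, swap → [-3, -5, 4, -13, -12, -11]
  4 > parent -3 at index 0, swap → [4, -5, -3, -13, -12, -11]
insert -18:
  append -18 at index 6 → [4, -5, -3, -13, -12, -11, -18] (no swap needed)
extract-max → returns 4:
  remove root 4; move last element -18 to root → [-18, -5, -3, -13, -12, -11]
  -18 vs larger child -3 at index 2, swap → [-3, -5, -18, -13, -12, -11]
  -18 vs only child -11 at index 5, swap → [-3, -5, -11, -13, -12, -18]
insert -22:
  append -22 at index 6 → [-3, -5, -11, -13, -12, -18, -22] (no swap needed)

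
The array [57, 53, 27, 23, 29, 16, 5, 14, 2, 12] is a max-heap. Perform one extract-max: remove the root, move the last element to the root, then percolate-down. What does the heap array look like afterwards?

remove root 57; move last element 12 to root → [12, 53, 27, 23, 29, 16, 5, 14, 2]
12 vs larger child 53 at index 1, swap → [53, 12, 27, 23, 29, 16, 5, 14, 2]
12 vs larger child 29 at index 4, swap → [53, 29, 27, 23, 12, 16, 5, 14, 2]

[53, 29, 27, 23, 12, 16, 5, 14, 2]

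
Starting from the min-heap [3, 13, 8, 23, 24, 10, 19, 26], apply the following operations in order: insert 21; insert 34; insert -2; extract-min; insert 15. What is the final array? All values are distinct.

[3, 13, 8, 21, 15, 10, 19, 26, 23, 34, 24]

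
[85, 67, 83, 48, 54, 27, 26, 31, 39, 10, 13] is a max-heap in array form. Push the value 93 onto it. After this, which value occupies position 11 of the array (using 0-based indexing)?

27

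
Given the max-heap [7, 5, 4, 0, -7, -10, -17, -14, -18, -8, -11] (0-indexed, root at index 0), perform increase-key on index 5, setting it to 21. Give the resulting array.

[21, 5, 7, 0, -7, 4, -17, -14, -18, -8, -11]

set index 5 from -10 to 21 → [7, 5, 4, 0, -7, 21, -17, -14, -18, -8, -11]
21 > parent 4 at index 2, swap → [7, 5, 21, 0, -7, 4, -17, -14, -18, -8, -11]
21 > parent 7 at index 0, swap → [21, 5, 7, 0, -7, 4, -17, -14, -18, -8, -11]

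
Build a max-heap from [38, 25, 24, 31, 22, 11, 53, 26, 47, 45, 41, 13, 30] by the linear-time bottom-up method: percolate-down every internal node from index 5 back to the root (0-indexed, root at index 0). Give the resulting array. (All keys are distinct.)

[53, 47, 38, 31, 45, 30, 24, 26, 25, 22, 41, 13, 11]

sift down from index 5:
  11 vs larger child 30 at index 12, swap → [38, 25, 24, 31, 22, 30, 53, 26, 47, 45, 41, 13, 11]
sift down from index 4:
  22 vs larger child 45 at index 9, swap → [38, 25, 24, 31, 45, 30, 53, 26, 47, 22, 41, 13, 11]
sift down from index 3:
  31 vs larger child 47 at index 8, swap → [38, 25, 24, 47, 45, 30, 53, 26, 31, 22, 41, 13, 11]
sift down from index 2:
  24 vs larger child 53 at index 6, swap → [38, 25, 53, 47, 45, 30, 24, 26, 31, 22, 41, 13, 11]
sift down from index 1:
  25 vs larger child 47 at index 3, swap → [38, 47, 53, 25, 45, 30, 24, 26, 31, 22, 41, 13, 11]
  25 vs larger child 31 at index 8, swap → [38, 47, 53, 31, 45, 30, 24, 26, 25, 22, 41, 13, 11]
sift down from index 0:
  38 vs larger child 53 at index 2, swap → [53, 47, 38, 31, 45, 30, 24, 26, 25, 22, 41, 13, 11]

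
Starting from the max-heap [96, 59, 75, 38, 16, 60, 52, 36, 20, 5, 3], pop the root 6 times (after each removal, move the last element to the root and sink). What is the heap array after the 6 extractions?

[36, 16, 20, 5, 3]

extract-max #1 returns 96:
  remove root 96; move last element 3 to root → [3, 59, 75, 38, 16, 60, 52, 36, 20, 5]
  3 vs larger child 75 at index 2, swap → [75, 59, 3, 38, 16, 60, 52, 36, 20, 5]
  3 vs larger child 60 at index 5, swap → [75, 59, 60, 38, 16, 3, 52, 36, 20, 5]
extract-max #2 returns 75:
  remove root 75; move last element 5 to root → [5, 59, 60, 38, 16, 3, 52, 36, 20]
  5 vs larger child 60 at index 2, swap → [60, 59, 5, 38, 16, 3, 52, 36, 20]
  5 vs larger child 52 at index 6, swap → [60, 59, 52, 38, 16, 3, 5, 36, 20]
extract-max #3 returns 60:
  remove root 60; move last element 20 to root → [20, 59, 52, 38, 16, 3, 5, 36]
  20 vs larger child 59 at index 1, swap → [59, 20, 52, 38, 16, 3, 5, 36]
  20 vs larger child 38 at index 3, swap → [59, 38, 52, 20, 16, 3, 5, 36]
  20 vs only child 36 at index 7, swap → [59, 38, 52, 36, 16, 3, 5, 20]
extract-max #4 returns 59:
  remove root 59; move last element 20 to root → [20, 38, 52, 36, 16, 3, 5]
  20 vs larger child 52 at index 2, swap → [52, 38, 20, 36, 16, 3, 5]
extract-max #5 returns 52:
  remove root 52; move last element 5 to root → [5, 38, 20, 36, 16, 3]
  5 vs larger child 38 at index 1, swap → [38, 5, 20, 36, 16, 3]
  5 vs larger child 36 at index 3, swap → [38, 36, 20, 5, 16, 3]
extract-max #6 returns 38:
  remove root 38; move last element 3 to root → [3, 36, 20, 5, 16]
  3 vs larger child 36 at index 1, swap → [36, 3, 20, 5, 16]
  3 vs larger child 16 at index 4, swap → [36, 16, 20, 5, 3]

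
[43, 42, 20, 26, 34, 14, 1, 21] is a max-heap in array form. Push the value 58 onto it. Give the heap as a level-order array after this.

append 58 at index 8 → [43, 42, 20, 26, 34, 14, 1, 21, 58]
58 > parent 26 at index 3, swap → [43, 42, 20, 58, 34, 14, 1, 21, 26]
58 > parent 42 at index 1, swap → [43, 58, 20, 42, 34, 14, 1, 21, 26]
58 > parent 43 at index 0, swap → [58, 43, 20, 42, 34, 14, 1, 21, 26]

[58, 43, 20, 42, 34, 14, 1, 21, 26]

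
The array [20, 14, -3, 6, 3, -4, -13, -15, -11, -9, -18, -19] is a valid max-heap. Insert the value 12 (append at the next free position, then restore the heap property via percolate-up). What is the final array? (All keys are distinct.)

[20, 14, 12, 6, 3, -3, -13, -15, -11, -9, -18, -19, -4]

append 12 at index 12 → [20, 14, -3, 6, 3, -4, -13, -15, -11, -9, -18, -19, 12]
12 > parent -4 at index 5, swap → [20, 14, -3, 6, 3, 12, -13, -15, -11, -9, -18, -19, -4]
12 > parent -3 at index 2, swap → [20, 14, 12, 6, 3, -3, -13, -15, -11, -9, -18, -19, -4]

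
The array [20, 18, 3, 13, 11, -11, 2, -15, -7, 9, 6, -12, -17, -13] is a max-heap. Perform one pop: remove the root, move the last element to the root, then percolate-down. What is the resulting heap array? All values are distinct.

remove root 20; move last element -13 to root → [-13, 18, 3, 13, 11, -11, 2, -15, -7, 9, 6, -12, -17]
-13 vs larger child 18 at index 1, swap → [18, -13, 3, 13, 11, -11, 2, -15, -7, 9, 6, -12, -17]
-13 vs larger child 13 at index 3, swap → [18, 13, 3, -13, 11, -11, 2, -15, -7, 9, 6, -12, -17]
-13 vs larger child -7 at index 8, swap → [18, 13, 3, -7, 11, -11, 2, -15, -13, 9, 6, -12, -17]

[18, 13, 3, -7, 11, -11, 2, -15, -13, 9, 6, -12, -17]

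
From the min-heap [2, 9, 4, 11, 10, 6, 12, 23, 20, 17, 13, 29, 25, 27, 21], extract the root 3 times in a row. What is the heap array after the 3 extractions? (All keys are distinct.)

[9, 10, 12, 11, 13, 21, 27, 23, 20, 17, 25, 29]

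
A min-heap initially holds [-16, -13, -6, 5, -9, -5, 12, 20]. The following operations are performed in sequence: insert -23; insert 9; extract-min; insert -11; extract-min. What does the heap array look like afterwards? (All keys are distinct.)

[-13, -11, -6, 5, -9, -5, 12, 20, 9]

insert -23:
  append -23 at index 8 → [-16, -13, -6, 5, -9, -5, 12, 20, -23]
  -23 < parent 5 at index 3, swap → [-16, -13, -6, -23, -9, -5, 12, 20, 5]
  -23 < parent -13 at index 1, swap → [-16, -23, -6, -13, -9, -5, 12, 20, 5]
  -23 < parent -16 at index 0, swap → [-23, -16, -6, -13, -9, -5, 12, 20, 5]
insert 9:
  append 9 at index 9 → [-23, -16, -6, -13, -9, -5, 12, 20, 5, 9] (no swap needed)
extract-min → returns -23:
  remove root -23; move last element 9 to root → [9, -16, -6, -13, -9, -5, 12, 20, 5]
  9 vs smaller child -16 at index 1, swap → [-16, 9, -6, -13, -9, -5, 12, 20, 5]
  9 vs smaller child -13 at index 3, swap → [-16, -13, -6, 9, -9, -5, 12, 20, 5]
  9 vs smaller child 5 at index 8, swap → [-16, -13, -6, 5, -9, -5, 12, 20, 9]
insert -11:
  append -11 at index 9 → [-16, -13, -6, 5, -9, -5, 12, 20, 9, -11]
  -11 < parent -9 at index 4, swap → [-16, -13, -6, 5, -11, -5, 12, 20, 9, -9]
extract-min → returns -16:
  remove root -16; move last element -9 to root → [-9, -13, -6, 5, -11, -5, 12, 20, 9]
  -9 vs smaller child -13 at index 1, swap → [-13, -9, -6, 5, -11, -5, 12, 20, 9]
  -9 vs smaller child -11 at index 4, swap → [-13, -11, -6, 5, -9, -5, 12, 20, 9]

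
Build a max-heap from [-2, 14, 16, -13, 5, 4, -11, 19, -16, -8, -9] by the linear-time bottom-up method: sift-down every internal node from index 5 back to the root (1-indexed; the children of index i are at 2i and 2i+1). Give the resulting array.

sift down from index 5: already satisfies heap property
sift down from index 4:
  -13 vs larger child 19 at index 8, swap → [-2, 14, 16, 19, 5, 4, -11, -13, -16, -8, -9]
sift down from index 3: already satisfies heap property
sift down from index 2:
  14 vs larger child 19 at index 4, swap → [-2, 19, 16, 14, 5, 4, -11, -13, -16, -8, -9]
sift down from index 1:
  -2 vs larger child 19 at index 2, swap → [19, -2, 16, 14, 5, 4, -11, -13, -16, -8, -9]
  -2 vs larger child 14 at index 4, swap → [19, 14, 16, -2, 5, 4, -11, -13, -16, -8, -9]

[19, 14, 16, -2, 5, 4, -11, -13, -16, -8, -9]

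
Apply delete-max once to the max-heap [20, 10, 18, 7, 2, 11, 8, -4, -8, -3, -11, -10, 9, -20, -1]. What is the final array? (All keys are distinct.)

remove root 20; move last element -1 to root → [-1, 10, 18, 7, 2, 11, 8, -4, -8, -3, -11, -10, 9, -20]
-1 vs larger child 18 at index 2, swap → [18, 10, -1, 7, 2, 11, 8, -4, -8, -3, -11, -10, 9, -20]
-1 vs larger child 11 at index 5, swap → [18, 10, 11, 7, 2, -1, 8, -4, -8, -3, -11, -10, 9, -20]
-1 vs larger child 9 at index 12, swap → [18, 10, 11, 7, 2, 9, 8, -4, -8, -3, -11, -10, -1, -20]

[18, 10, 11, 7, 2, 9, 8, -4, -8, -3, -11, -10, -1, -20]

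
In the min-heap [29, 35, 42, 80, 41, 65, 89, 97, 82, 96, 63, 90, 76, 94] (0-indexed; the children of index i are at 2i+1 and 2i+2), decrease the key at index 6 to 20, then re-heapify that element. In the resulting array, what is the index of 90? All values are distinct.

set index 6 from 89 to 20 → [29, 35, 42, 80, 41, 65, 20, 97, 82, 96, 63, 90, 76, 94]
20 < parent 42 at index 2, swap → [29, 35, 20, 80, 41, 65, 42, 97, 82, 96, 63, 90, 76, 94]
20 < parent 29 at index 0, swap → [20, 35, 29, 80, 41, 65, 42, 97, 82, 96, 63, 90, 76, 94]
resulting array: [20, 35, 29, 80, 41, 65, 42, 97, 82, 96, 63, 90, 76, 94]

11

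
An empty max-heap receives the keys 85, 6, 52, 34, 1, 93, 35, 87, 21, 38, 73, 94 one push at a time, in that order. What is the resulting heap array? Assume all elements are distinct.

[94, 87, 93, 34, 73, 85, 35, 6, 21, 1, 38, 52]

Insert 85:
  append 85 at index 0 → [85] (no swap needed)
Insert 6:
  append 6 at index 1 → [85, 6] (no swap needed)
Insert 52:
  append 52 at index 2 → [85, 6, 52] (no swap needed)
Insert 34:
  append 34 at index 3 → [85, 6, 52, 34]
  34 > parent 6 at index 1, swap → [85, 34, 52, 6]
Insert 1:
  append 1 at index 4 → [85, 34, 52, 6, 1] (no swap needed)
Insert 93:
  append 93 at index 5 → [85, 34, 52, 6, 1, 93]
  93 > parent 52 at index 2, swap → [85, 34, 93, 6, 1, 52]
  93 > parent 85 at index 0, swap → [93, 34, 85, 6, 1, 52]
Insert 35:
  append 35 at index 6 → [93, 34, 85, 6, 1, 52, 35] (no swap needed)
Insert 87:
  append 87 at index 7 → [93, 34, 85, 6, 1, 52, 35, 87]
  87 > parent 6 at index 3, swap → [93, 34, 85, 87, 1, 52, 35, 6]
  87 > parent 34 at index 1, swap → [93, 87, 85, 34, 1, 52, 35, 6]
Insert 21:
  append 21 at index 8 → [93, 87, 85, 34, 1, 52, 35, 6, 21] (no swap needed)
Insert 38:
  append 38 at index 9 → [93, 87, 85, 34, 1, 52, 35, 6, 21, 38]
  38 > parent 1 at index 4, swap → [93, 87, 85, 34, 38, 52, 35, 6, 21, 1]
Insert 73:
  append 73 at index 10 → [93, 87, 85, 34, 38, 52, 35, 6, 21, 1, 73]
  73 > parent 38 at index 4, swap → [93, 87, 85, 34, 73, 52, 35, 6, 21, 1, 38]
Insert 94:
  append 94 at index 11 → [93, 87, 85, 34, 73, 52, 35, 6, 21, 1, 38, 94]
  94 > parent 52 at index 5, swap → [93, 87, 85, 34, 73, 94, 35, 6, 21, 1, 38, 52]
  94 > parent 85 at index 2, swap → [93, 87, 94, 34, 73, 85, 35, 6, 21, 1, 38, 52]
  94 > parent 93 at index 0, swap → [94, 87, 93, 34, 73, 85, 35, 6, 21, 1, 38, 52]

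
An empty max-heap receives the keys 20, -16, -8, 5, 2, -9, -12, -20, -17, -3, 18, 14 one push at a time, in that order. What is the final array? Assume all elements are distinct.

[20, 18, 14, -16, 5, -8, -12, -20, -17, -3, 2, -9]

Insert 20:
  append 20 at index 0 → [20] (no swap needed)
Insert -16:
  append -16 at index 1 → [20, -16] (no swap needed)
Insert -8:
  append -8 at index 2 → [20, -16, -8] (no swap needed)
Insert 5:
  append 5 at index 3 → [20, -16, -8, 5]
  5 > parent -16 at index 1, swap → [20, 5, -8, -16]
Insert 2:
  append 2 at index 4 → [20, 5, -8, -16, 2] (no swap needed)
Insert -9:
  append -9 at index 5 → [20, 5, -8, -16, 2, -9] (no swap needed)
Insert -12:
  append -12 at index 6 → [20, 5, -8, -16, 2, -9, -12] (no swap needed)
Insert -20:
  append -20 at index 7 → [20, 5, -8, -16, 2, -9, -12, -20] (no swap needed)
Insert -17:
  append -17 at index 8 → [20, 5, -8, -16, 2, -9, -12, -20, -17] (no swap needed)
Insert -3:
  append -3 at index 9 → [20, 5, -8, -16, 2, -9, -12, -20, -17, -3] (no swap needed)
Insert 18:
  append 18 at index 10 → [20, 5, -8, -16, 2, -9, -12, -20, -17, -3, 18]
  18 > parent 2 at index 4, swap → [20, 5, -8, -16, 18, -9, -12, -20, -17, -3, 2]
  18 > parent 5 at index 1, swap → [20, 18, -8, -16, 5, -9, -12, -20, -17, -3, 2]
Insert 14:
  append 14 at index 11 → [20, 18, -8, -16, 5, -9, -12, -20, -17, -3, 2, 14]
  14 > parent -9 at index 5, swap → [20, 18, -8, -16, 5, 14, -12, -20, -17, -3, 2, -9]
  14 > parent -8 at index 2, swap → [20, 18, 14, -16, 5, -8, -12, -20, -17, -3, 2, -9]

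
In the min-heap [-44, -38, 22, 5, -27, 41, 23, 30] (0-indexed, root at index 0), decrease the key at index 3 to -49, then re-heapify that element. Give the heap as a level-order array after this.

[-49, -44, 22, -38, -27, 41, 23, 30]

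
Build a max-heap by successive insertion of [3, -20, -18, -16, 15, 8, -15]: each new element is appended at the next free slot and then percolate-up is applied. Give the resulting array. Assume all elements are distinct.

[15, 3, 8, -20, -16, -18, -15]

Insert 3:
  append 3 at index 0 → [3] (no swap needed)
Insert -20:
  append -20 at index 1 → [3, -20] (no swap needed)
Insert -18:
  append -18 at index 2 → [3, -20, -18] (no swap needed)
Insert -16:
  append -16 at index 3 → [3, -20, -18, -16]
  -16 > parent -20 at index 1, swap → [3, -16, -18, -20]
Insert 15:
  append 15 at index 4 → [3, -16, -18, -20, 15]
  15 > parent -16 at index 1, swap → [3, 15, -18, -20, -16]
  15 > parent 3 at index 0, swap → [15, 3, -18, -20, -16]
Insert 8:
  append 8 at index 5 → [15, 3, -18, -20, -16, 8]
  8 > parent -18 at index 2, swap → [15, 3, 8, -20, -16, -18]
Insert -15:
  append -15 at index 6 → [15, 3, 8, -20, -16, -18, -15] (no swap needed)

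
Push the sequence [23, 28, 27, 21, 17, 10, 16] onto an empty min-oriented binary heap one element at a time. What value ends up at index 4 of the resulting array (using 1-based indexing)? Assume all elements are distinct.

Insert 23:
  append 23 at index 1 → [23] (no swap needed)
Insert 28:
  append 28 at index 2 → [23, 28] (no swap needed)
Insert 27:
  append 27 at index 3 → [23, 28, 27] (no swap needed)
Insert 21:
  append 21 at index 4 → [23, 28, 27, 21]
  21 < parent 28 at index 2, swap → [23, 21, 27, 28]
  21 < parent 23 at index 1, swap → [21, 23, 27, 28]
Insert 17:
  append 17 at index 5 → [21, 23, 27, 28, 17]
  17 < parent 23 at index 2, swap → [21, 17, 27, 28, 23]
  17 < parent 21 at index 1, swap → [17, 21, 27, 28, 23]
Insert 10:
  append 10 at index 6 → [17, 21, 27, 28, 23, 10]
  10 < parent 27 at index 3, swap → [17, 21, 10, 28, 23, 27]
  10 < parent 17 at index 1, swap → [10, 21, 17, 28, 23, 27]
Insert 16:
  append 16 at index 7 → [10, 21, 17, 28, 23, 27, 16]
  16 < parent 17 at index 3, swap → [10, 21, 16, 28, 23, 27, 17]
resulting array: [10, 21, 16, 28, 23, 27, 17]

28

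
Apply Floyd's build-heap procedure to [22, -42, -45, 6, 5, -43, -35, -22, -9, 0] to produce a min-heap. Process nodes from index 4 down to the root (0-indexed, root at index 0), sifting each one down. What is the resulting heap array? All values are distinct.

sift down from index 4:
  5 vs only child 0 at index 9, swap → [22, -42, -45, 6, 0, -43, -35, -22, -9, 5]
sift down from index 3:
  6 vs smaller child -22 at index 7, swap → [22, -42, -45, -22, 0, -43, -35, 6, -9, 5]
sift down from index 2: already satisfies heap property
sift down from index 1: already satisfies heap property
sift down from index 0:
  22 vs smaller child -45 at index 2, swap → [-45, -42, 22, -22, 0, -43, -35, 6, -9, 5]
  22 vs smaller child -43 at index 5, swap → [-45, -42, -43, -22, 0, 22, -35, 6, -9, 5]

[-45, -42, -43, -22, 0, 22, -35, 6, -9, 5]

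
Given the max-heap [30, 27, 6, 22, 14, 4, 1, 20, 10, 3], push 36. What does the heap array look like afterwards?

[36, 30, 6, 22, 27, 4, 1, 20, 10, 3, 14]

append 36 at index 10 → [30, 27, 6, 22, 14, 4, 1, 20, 10, 3, 36]
36 > parent 14 at index 4, swap → [30, 27, 6, 22, 36, 4, 1, 20, 10, 3, 14]
36 > parent 27 at index 1, swap → [30, 36, 6, 22, 27, 4, 1, 20, 10, 3, 14]
36 > parent 30 at index 0, swap → [36, 30, 6, 22, 27, 4, 1, 20, 10, 3, 14]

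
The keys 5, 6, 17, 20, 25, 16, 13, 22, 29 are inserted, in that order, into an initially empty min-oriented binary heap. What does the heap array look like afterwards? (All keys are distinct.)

[5, 6, 13, 20, 25, 17, 16, 22, 29]

Insert 5:
  append 5 at index 0 → [5] (no swap needed)
Insert 6:
  append 6 at index 1 → [5, 6] (no swap needed)
Insert 17:
  append 17 at index 2 → [5, 6, 17] (no swap needed)
Insert 20:
  append 20 at index 3 → [5, 6, 17, 20] (no swap needed)
Insert 25:
  append 25 at index 4 → [5, 6, 17, 20, 25] (no swap needed)
Insert 16:
  append 16 at index 5 → [5, 6, 17, 20, 25, 16]
  16 < parent 17 at index 2, swap → [5, 6, 16, 20, 25, 17]
Insert 13:
  append 13 at index 6 → [5, 6, 16, 20, 25, 17, 13]
  13 < parent 16 at index 2, swap → [5, 6, 13, 20, 25, 17, 16]
Insert 22:
  append 22 at index 7 → [5, 6, 13, 20, 25, 17, 16, 22] (no swap needed)
Insert 29:
  append 29 at index 8 → [5, 6, 13, 20, 25, 17, 16, 22, 29] (no swap needed)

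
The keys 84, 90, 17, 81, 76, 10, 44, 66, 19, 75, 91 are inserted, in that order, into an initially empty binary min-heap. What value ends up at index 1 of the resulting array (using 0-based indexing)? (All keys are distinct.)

19

Insert 84:
  append 84 at index 0 → [84] (no swap needed)
Insert 90:
  append 90 at index 1 → [84, 90] (no swap needed)
Insert 17:
  append 17 at index 2 → [84, 90, 17]
  17 < parent 84 at index 0, swap → [17, 90, 84]
Insert 81:
  append 81 at index 3 → [17, 90, 84, 81]
  81 < parent 90 at index 1, swap → [17, 81, 84, 90]
Insert 76:
  append 76 at index 4 → [17, 81, 84, 90, 76]
  76 < parent 81 at index 1, swap → [17, 76, 84, 90, 81]
Insert 10:
  append 10 at index 5 → [17, 76, 84, 90, 81, 10]
  10 < parent 84 at index 2, swap → [17, 76, 10, 90, 81, 84]
  10 < parent 17 at index 0, swap → [10, 76, 17, 90, 81, 84]
Insert 44:
  append 44 at index 6 → [10, 76, 17, 90, 81, 84, 44] (no swap needed)
Insert 66:
  append 66 at index 7 → [10, 76, 17, 90, 81, 84, 44, 66]
  66 < parent 90 at index 3, swap → [10, 76, 17, 66, 81, 84, 44, 90]
  66 < parent 76 at index 1, swap → [10, 66, 17, 76, 81, 84, 44, 90]
Insert 19:
  append 19 at index 8 → [10, 66, 17, 76, 81, 84, 44, 90, 19]
  19 < parent 76 at index 3, swap → [10, 66, 17, 19, 81, 84, 44, 90, 76]
  19 < parent 66 at index 1, swap → [10, 19, 17, 66, 81, 84, 44, 90, 76]
Insert 75:
  append 75 at index 9 → [10, 19, 17, 66, 81, 84, 44, 90, 76, 75]
  75 < parent 81 at index 4, swap → [10, 19, 17, 66, 75, 84, 44, 90, 76, 81]
Insert 91:
  append 91 at index 10 → [10, 19, 17, 66, 75, 84, 44, 90, 76, 81, 91] (no swap needed)
resulting array: [10, 19, 17, 66, 75, 84, 44, 90, 76, 81, 91]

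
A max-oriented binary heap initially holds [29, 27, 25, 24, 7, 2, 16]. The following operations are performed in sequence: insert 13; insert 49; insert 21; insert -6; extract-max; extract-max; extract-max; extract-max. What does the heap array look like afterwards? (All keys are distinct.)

insert 13:
  append 13 at index 7 → [29, 27, 25, 24, 7, 2, 16, 13] (no swap needed)
insert 49:
  append 49 at index 8 → [29, 27, 25, 24, 7, 2, 16, 13, 49]
  49 > parent 24 at index 3, swap → [29, 27, 25, 49, 7, 2, 16, 13, 24]
  49 > parent 27 at index 1, swap → [29, 49, 25, 27, 7, 2, 16, 13, 24]
  49 > parent 29 at index 0, swap → [49, 29, 25, 27, 7, 2, 16, 13, 24]
insert 21:
  append 21 at index 9 → [49, 29, 25, 27, 7, 2, 16, 13, 24, 21]
  21 > parent 7 at index 4, swap → [49, 29, 25, 27, 21, 2, 16, 13, 24, 7]
insert -6:
  append -6 at index 10 → [49, 29, 25, 27, 21, 2, 16, 13, 24, 7, -6] (no swap needed)
extract-max → returns 49:
  remove root 49; move last element -6 to root → [-6, 29, 25, 27, 21, 2, 16, 13, 24, 7]
  -6 vs larger child 29 at index 1, swap → [29, -6, 25, 27, 21, 2, 16, 13, 24, 7]
  -6 vs larger child 27 at index 3, swap → [29, 27, 25, -6, 21, 2, 16, 13, 24, 7]
  -6 vs larger child 24 at index 8, swap → [29, 27, 25, 24, 21, 2, 16, 13, -6, 7]
extract-max → returns 29:
  remove root 29; move last element 7 to root → [7, 27, 25, 24, 21, 2, 16, 13, -6]
  7 vs larger child 27 at index 1, swap → [27, 7, 25, 24, 21, 2, 16, 13, -6]
  7 vs larger child 24 at index 3, swap → [27, 24, 25, 7, 21, 2, 16, 13, -6]
  7 vs larger child 13 at index 7, swap → [27, 24, 25, 13, 21, 2, 16, 7, -6]
extract-max → returns 27:
  remove root 27; move last element -6 to root → [-6, 24, 25, 13, 21, 2, 16, 7]
  -6 vs larger child 25 at index 2, swap → [25, 24, -6, 13, 21, 2, 16, 7]
  -6 vs larger child 16 at index 6, swap → [25, 24, 16, 13, 21, 2, -6, 7]
extract-max → returns 25:
  remove root 25; move last element 7 to root → [7, 24, 16, 13, 21, 2, -6]
  7 vs larger child 24 at index 1, swap → [24, 7, 16, 13, 21, 2, -6]
  7 vs larger child 21 at index 4, swap → [24, 21, 16, 13, 7, 2, -6]

[24, 21, 16, 13, 7, 2, -6]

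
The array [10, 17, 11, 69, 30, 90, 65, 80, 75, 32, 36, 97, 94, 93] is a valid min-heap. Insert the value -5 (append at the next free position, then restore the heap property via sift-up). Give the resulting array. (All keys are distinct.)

append -5 at index 14 → [10, 17, 11, 69, 30, 90, 65, 80, 75, 32, 36, 97, 94, 93, -5]
-5 < parent 65 at index 6, swap → [10, 17, 11, 69, 30, 90, -5, 80, 75, 32, 36, 97, 94, 93, 65]
-5 < parent 11 at index 2, swap → [10, 17, -5, 69, 30, 90, 11, 80, 75, 32, 36, 97, 94, 93, 65]
-5 < parent 10 at index 0, swap → [-5, 17, 10, 69, 30, 90, 11, 80, 75, 32, 36, 97, 94, 93, 65]

[-5, 17, 10, 69, 30, 90, 11, 80, 75, 32, 36, 97, 94, 93, 65]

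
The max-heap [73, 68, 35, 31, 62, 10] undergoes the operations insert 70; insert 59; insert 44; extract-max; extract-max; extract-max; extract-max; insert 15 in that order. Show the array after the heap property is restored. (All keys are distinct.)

insert 70:
  append 70 at index 6 → [73, 68, 35, 31, 62, 10, 70]
  70 > parent 35 at index 2, swap → [73, 68, 70, 31, 62, 10, 35]
insert 59:
  append 59 at index 7 → [73, 68, 70, 31, 62, 10, 35, 59]
  59 > parent 31 at index 3, swap → [73, 68, 70, 59, 62, 10, 35, 31]
insert 44:
  append 44 at index 8 → [73, 68, 70, 59, 62, 10, 35, 31, 44] (no swap needed)
extract-max → returns 73:
  remove root 73; move last element 44 to root → [44, 68, 70, 59, 62, 10, 35, 31]
  44 vs larger child 70 at index 2, swap → [70, 68, 44, 59, 62, 10, 35, 31]
extract-max → returns 70:
  remove root 70; move last element 31 to root → [31, 68, 44, 59, 62, 10, 35]
  31 vs larger child 68 at index 1, swap → [68, 31, 44, 59, 62, 10, 35]
  31 vs larger child 62 at index 4, swap → [68, 62, 44, 59, 31, 10, 35]
extract-max → returns 68:
  remove root 68; move last element 35 to root → [35, 62, 44, 59, 31, 10]
  35 vs larger child 62 at index 1, swap → [62, 35, 44, 59, 31, 10]
  35 vs larger child 59 at index 3, swap → [62, 59, 44, 35, 31, 10]
extract-max → returns 62:
  remove root 62; move last element 10 to root → [10, 59, 44, 35, 31]
  10 vs larger child 59 at index 1, swap → [59, 10, 44, 35, 31]
  10 vs larger child 35 at index 3, swap → [59, 35, 44, 10, 31]
insert 15:
  append 15 at index 5 → [59, 35, 44, 10, 31, 15] (no swap needed)

[59, 35, 44, 10, 31, 15]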